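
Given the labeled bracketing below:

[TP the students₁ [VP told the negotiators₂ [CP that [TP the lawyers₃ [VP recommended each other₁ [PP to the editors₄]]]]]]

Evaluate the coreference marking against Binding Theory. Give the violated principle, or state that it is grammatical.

Principle A

The two coindexed NPs are *the students₁* and *each other₁*.
*each other₁* is an anaphor. Principle A requires it to be bound within its binding domain — the embedded TP, whose subject is the lawyers₃.
Within that domain it is c-commanded by *the lawyers₃*, which does not share its index.
*the students₁* does c-command the anaphor, but from outside its binding domain.
The anaphor is unbound in its domain → Principle A violation.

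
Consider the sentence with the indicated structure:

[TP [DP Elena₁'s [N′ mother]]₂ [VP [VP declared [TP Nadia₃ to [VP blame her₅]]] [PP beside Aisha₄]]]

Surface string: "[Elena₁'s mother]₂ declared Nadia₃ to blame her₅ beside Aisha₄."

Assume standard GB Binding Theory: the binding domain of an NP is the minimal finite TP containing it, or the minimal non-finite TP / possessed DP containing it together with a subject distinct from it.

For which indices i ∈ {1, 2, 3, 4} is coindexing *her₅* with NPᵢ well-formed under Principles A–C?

*her* is a pronoun, so Principle B applies: it must be free in its binding domain.
Binding domain of *her₅*: the embedded TP, whose subject is Nadia₃.
*Elena₁* and the pronoun do not c-command one another → neither Principle B nor Principle C is at stake; coindexation permitted.
*[Elena₁'s mother]₂* c-commands the pronoun but from outside its binding domain, and is not c-commanded by it → coindexation permitted.
*Nadia₃* c-commands the pronoun within its binding domain → coindexation would violate Principle B.
*Aisha₄* and the pronoun do not c-command one another → neither Principle B nor Principle C is at stake; coindexation permitted.

{1, 2, 4}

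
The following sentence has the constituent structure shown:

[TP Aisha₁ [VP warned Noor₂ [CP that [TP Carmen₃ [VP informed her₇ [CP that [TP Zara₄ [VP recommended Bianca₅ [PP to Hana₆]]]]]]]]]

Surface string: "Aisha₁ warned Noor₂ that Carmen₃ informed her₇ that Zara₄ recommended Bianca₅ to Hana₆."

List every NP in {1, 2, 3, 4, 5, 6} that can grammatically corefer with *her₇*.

{1, 2}

*her* is a pronoun, so Principle B applies: it must be free in its binding domain.
Binding domain of *her₇*: the embedded TP, whose subject is Carmen₃.
*Aisha₁* c-commands the pronoun but from outside its binding domain, and is not c-commanded by it → coindexation permitted.
*Noor₂* c-commands the pronoun but from outside its binding domain, and is not c-commanded by it → coindexation permitted.
*Carmen₃* c-commands the pronoun within its binding domain → coindexation would violate Principle B.
*Zara₄*: the pronoun c-commands this R-expression → coindexation would violate Principle C on *Zara₄*.
*Bianca₅*: the pronoun c-commands this R-expression → coindexation would violate Principle C on *Bianca₅*.
*Hana₆*: the pronoun c-commands this R-expression → coindexation would violate Principle C on *Hana₆*.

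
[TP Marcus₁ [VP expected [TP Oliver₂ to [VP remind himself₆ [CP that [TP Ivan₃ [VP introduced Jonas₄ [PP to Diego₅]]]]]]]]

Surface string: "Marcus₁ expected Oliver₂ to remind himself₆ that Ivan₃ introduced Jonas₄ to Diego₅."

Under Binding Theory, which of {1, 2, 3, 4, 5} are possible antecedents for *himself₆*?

*himself* is an anaphor, so Principle A applies: it must be bound in its binding domain.
Binding domain of *himself₆*: the embedded TP, whose subject is Oliver₂.
*Marcus₁* c-commands the anaphor but is outside its binding domain → cannot satisfy Principle A.
*Oliver₂* c-commands the anaphor within its binding domain → licit binder.
*Ivan₃* does not c-command the anaphor → cannot bind it.
*Jonas₄* does not c-command the anaphor → cannot bind it.
*Diego₅* does not c-command the anaphor → cannot bind it.

{2}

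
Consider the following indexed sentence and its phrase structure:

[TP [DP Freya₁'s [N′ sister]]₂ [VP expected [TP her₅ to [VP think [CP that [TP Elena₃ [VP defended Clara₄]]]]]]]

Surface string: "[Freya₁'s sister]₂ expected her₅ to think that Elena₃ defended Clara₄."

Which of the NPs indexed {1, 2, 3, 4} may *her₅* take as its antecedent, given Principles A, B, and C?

{1}

*her* is a pronoun, so Principle B applies: it must be free in its binding domain.
Binding domain of *her₅*: the matrix TP, whose subject is [Freya₁'s sister]₂.
*Freya₁* and the pronoun do not c-command one another → neither Principle B nor Principle C is at stake; coindexation permitted.
*[Freya₁'s sister]₂* c-commands the pronoun within its binding domain → coindexation would violate Principle B.
*Elena₃*: the pronoun c-commands this R-expression → coindexation would violate Principle C on *Elena₃*.
*Clara₄*: the pronoun c-commands this R-expression → coindexation would violate Principle C on *Clara₄*.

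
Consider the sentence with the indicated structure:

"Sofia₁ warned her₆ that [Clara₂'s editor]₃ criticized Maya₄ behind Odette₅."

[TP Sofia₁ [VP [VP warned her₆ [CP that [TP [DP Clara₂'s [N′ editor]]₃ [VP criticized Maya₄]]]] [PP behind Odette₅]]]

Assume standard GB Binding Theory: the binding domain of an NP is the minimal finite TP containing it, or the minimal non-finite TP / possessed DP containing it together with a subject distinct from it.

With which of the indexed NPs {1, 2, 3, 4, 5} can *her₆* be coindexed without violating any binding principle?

*her* is a pronoun, so Principle B applies: it must be free in its binding domain.
Binding domain of *her₆*: the matrix TP, whose subject is Sofia₁.
*Sofia₁* c-commands the pronoun within its binding domain → coindexation would violate Principle B.
*Clara₂*: the pronoun c-commands this R-expression → coindexation would violate Principle C on *Clara₂*.
*[Clara₂'s editor]₃*: the pronoun c-commands this R-expression → coindexation would violate Principle C on *[Clara₂'s editor]₃*.
*Maya₄*: the pronoun c-commands this R-expression → coindexation would violate Principle C on *Maya₄*.
*Odette₅* and the pronoun do not c-command one another → neither Principle B nor Principle C is at stake; coindexation permitted.

{5}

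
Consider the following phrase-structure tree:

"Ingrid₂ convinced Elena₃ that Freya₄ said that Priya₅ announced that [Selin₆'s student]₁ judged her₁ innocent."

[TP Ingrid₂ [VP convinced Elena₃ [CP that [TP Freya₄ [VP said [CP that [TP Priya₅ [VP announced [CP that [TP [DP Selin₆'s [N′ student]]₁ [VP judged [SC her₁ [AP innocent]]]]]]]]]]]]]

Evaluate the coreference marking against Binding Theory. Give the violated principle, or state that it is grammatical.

The two coindexed NPs are *[Selin₆'s student]₁* and *her₁*.
*her₁* is a pronoun. Its binding domain is the embedded TP, whose subject is [Selin₆'s student]₁.
*[Selin₆'s student]₁* c-commands it within that domain and carries the same index.
The pronoun is locally bound → Principle B violation.

Principle B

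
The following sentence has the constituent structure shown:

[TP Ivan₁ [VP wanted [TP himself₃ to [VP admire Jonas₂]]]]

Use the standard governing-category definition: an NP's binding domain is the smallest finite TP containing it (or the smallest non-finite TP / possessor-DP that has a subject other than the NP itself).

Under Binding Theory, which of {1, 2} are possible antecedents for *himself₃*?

{1}

*himself* is an anaphor, so Principle A applies: it must be bound in its binding domain.
Binding domain of *himself₃*: the matrix TP, whose subject is Ivan₁.
*Ivan₁* c-commands the anaphor within its binding domain → licit binder.
*Jonas₂* does not c-command the anaphor → cannot bind it.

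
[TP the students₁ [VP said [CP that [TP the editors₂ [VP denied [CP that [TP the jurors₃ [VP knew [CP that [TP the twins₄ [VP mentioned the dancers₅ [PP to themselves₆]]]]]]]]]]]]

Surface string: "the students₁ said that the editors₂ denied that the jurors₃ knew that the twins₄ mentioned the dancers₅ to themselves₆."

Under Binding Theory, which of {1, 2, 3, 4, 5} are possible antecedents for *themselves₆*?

*themselves* is an anaphor, so Principle A applies: it must be bound in its binding domain.
Binding domain of *themselves₆*: the embedded TP, whose subject is the twins₄.
*the students₁* c-commands the anaphor but is outside its binding domain → cannot satisfy Principle A.
*the editors₂* c-commands the anaphor but is outside its binding domain → cannot satisfy Principle A.
*the jurors₃* c-commands the anaphor but is outside its binding domain → cannot satisfy Principle A.
*the twins₄* c-commands the anaphor within its binding domain → licit binder.
*the dancers₅* c-commands the anaphor within its binding domain → licit binder.

{4, 5}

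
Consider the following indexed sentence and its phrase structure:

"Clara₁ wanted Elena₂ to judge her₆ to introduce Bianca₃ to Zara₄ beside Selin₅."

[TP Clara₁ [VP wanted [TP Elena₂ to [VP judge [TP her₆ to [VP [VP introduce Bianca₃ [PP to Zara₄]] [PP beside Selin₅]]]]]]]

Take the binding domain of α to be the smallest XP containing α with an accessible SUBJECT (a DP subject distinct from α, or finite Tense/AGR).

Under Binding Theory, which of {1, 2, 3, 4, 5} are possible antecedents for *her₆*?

{1}

*her* is a pronoun, so Principle B applies: it must be free in its binding domain.
Binding domain of *her₆*: the embedded TP, whose subject is Elena₂.
*Clara₁* c-commands the pronoun but from outside its binding domain, and is not c-commanded by it → coindexation permitted.
*Elena₂* c-commands the pronoun within its binding domain → coindexation would violate Principle B.
*Bianca₃*: the pronoun c-commands this R-expression → coindexation would violate Principle C on *Bianca₃*.
*Zara₄*: the pronoun c-commands this R-expression → coindexation would violate Principle C on *Zara₄*.
*Selin₅*: the pronoun c-commands this R-expression → coindexation would violate Principle C on *Selin₅*.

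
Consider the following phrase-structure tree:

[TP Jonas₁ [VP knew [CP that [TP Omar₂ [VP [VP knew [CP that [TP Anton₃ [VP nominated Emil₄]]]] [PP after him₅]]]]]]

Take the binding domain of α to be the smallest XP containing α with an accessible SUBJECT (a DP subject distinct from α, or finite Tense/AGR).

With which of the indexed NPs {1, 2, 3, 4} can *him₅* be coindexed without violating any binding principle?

{1, 3, 4}

*him* is a pronoun, so Principle B applies: it must be free in its binding domain.
Binding domain of *him₅*: the embedded TP, whose subject is Omar₂.
*Jonas₁* c-commands the pronoun but from outside its binding domain, and is not c-commanded by it → coindexation permitted.
*Omar₂* c-commands the pronoun within its binding domain → coindexation would violate Principle B.
*Anton₃* and the pronoun do not c-command one another → neither Principle B nor Principle C is at stake; coindexation permitted.
*Emil₄* and the pronoun do not c-command one another → neither Principle B nor Principle C is at stake; coindexation permitted.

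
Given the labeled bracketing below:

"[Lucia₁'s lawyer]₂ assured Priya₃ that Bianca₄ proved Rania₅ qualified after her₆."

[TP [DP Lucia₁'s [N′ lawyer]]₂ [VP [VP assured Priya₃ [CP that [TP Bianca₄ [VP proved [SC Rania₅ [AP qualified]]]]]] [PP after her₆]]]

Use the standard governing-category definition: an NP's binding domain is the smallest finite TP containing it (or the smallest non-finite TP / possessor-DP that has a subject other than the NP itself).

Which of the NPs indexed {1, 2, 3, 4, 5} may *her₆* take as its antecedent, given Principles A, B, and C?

*her* is a pronoun, so Principle B applies: it must be free in its binding domain.
Binding domain of *her₆*: the matrix TP, whose subject is [Lucia₁'s lawyer]₂.
*Lucia₁* and the pronoun do not c-command one another → neither Principle B nor Principle C is at stake; coindexation permitted.
*[Lucia₁'s lawyer]₂* c-commands the pronoun within its binding domain → coindexation would violate Principle B.
*Priya₃* and the pronoun do not c-command one another → neither Principle B nor Principle C is at stake; coindexation permitted.
*Bianca₄* and the pronoun do not c-command one another → neither Principle B nor Principle C is at stake; coindexation permitted.
*Rania₅* and the pronoun do not c-command one another → neither Principle B nor Principle C is at stake; coindexation permitted.

{1, 3, 4, 5}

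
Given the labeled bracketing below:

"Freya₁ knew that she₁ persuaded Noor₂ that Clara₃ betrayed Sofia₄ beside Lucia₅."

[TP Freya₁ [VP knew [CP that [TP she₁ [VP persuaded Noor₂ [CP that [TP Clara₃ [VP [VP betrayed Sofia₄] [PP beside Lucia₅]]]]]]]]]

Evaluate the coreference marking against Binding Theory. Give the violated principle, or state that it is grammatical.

grammatical

The two coindexed NPs are *Freya₁* and *she₁*.
*she₁* is a pronoun; nothing c-commands it within its binding domain (the embedded TP.), so Principle B holds trivially.
*Freya₁* is an R-expression; *she₁* does not c-command it, and no other NP shares its index, so Principle C is satisfied.
All principles are respected.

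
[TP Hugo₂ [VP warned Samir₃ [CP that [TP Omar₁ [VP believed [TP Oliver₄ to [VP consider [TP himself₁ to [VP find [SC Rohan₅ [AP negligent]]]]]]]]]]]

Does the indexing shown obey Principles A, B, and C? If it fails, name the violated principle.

Principle A

The two coindexed NPs are *Omar₁* and *himself₁*.
*himself₁* is an anaphor. Principle A requires it to be bound within its binding domain — the embedded TP, whose subject is Oliver₄.
Within that domain it is c-commanded by *Oliver₄*, which does not share its index.
*Omar₁* does c-command the anaphor, but from outside its binding domain.
The anaphor is unbound in its domain → Principle A violation.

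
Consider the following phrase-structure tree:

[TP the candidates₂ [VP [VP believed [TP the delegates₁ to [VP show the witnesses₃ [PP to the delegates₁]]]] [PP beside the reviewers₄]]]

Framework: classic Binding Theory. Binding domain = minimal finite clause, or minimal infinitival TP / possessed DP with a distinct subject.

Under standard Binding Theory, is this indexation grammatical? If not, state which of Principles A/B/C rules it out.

The two coindexed NPs are *the delegates₁* (the higher occurrence) and *the delegates₁* (the lower occurrence).
*the delegates₁* (the lower occurrence) is an R-expression. Principle C requires it to be free everywhere.
*the delegates₁* (the higher occurrence) c-commands it and carries the same index.
The R-expression is bound → Principle C violation.

Principle C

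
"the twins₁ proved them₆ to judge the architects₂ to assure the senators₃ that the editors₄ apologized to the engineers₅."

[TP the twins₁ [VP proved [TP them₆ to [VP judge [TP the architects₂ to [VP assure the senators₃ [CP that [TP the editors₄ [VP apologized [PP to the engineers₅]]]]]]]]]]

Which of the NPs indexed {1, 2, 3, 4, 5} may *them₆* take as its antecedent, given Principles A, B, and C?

none

*them* is a pronoun, so Principle B applies: it must be free in its binding domain.
Binding domain of *them₆*: the matrix TP, whose subject is the twins₁.
*the twins₁* c-commands the pronoun within its binding domain → coindexation would violate Principle B.
*the architects₂*: the pronoun c-commands this R-expression → coindexation would violate Principle C on *the architects₂*.
*the senators₃*: the pronoun c-commands this R-expression → coindexation would violate Principle C on *the senators₃*.
*the editors₄*: the pronoun c-commands this R-expression → coindexation would violate Principle C on *the editors₄*.
*the engineers₅*: the pronoun c-commands this R-expression → coindexation would violate Principle C on *the engineers₅*.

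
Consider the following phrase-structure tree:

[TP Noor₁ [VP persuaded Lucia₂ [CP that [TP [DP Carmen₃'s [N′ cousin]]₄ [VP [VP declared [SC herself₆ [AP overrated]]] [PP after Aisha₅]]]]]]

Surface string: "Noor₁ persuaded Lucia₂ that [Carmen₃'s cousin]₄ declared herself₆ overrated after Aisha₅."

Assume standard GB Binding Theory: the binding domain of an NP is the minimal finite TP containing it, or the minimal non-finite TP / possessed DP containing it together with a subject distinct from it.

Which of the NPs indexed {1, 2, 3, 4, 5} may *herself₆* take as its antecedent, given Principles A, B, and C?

{4}

*herself* is an anaphor, so Principle A applies: it must be bound in its binding domain.
Binding domain of *herself₆*: the embedded TP, whose subject is [Carmen₃'s cousin]₄.
*Noor₁* c-commands the anaphor but is outside its binding domain → cannot satisfy Principle A.
*Lucia₂* c-commands the anaphor but is outside its binding domain → cannot satisfy Principle A.
*Carmen₃* does not c-command the anaphor → cannot bind it.
*[Carmen₃'s cousin]₄* c-commands the anaphor within its binding domain → licit binder.
*Aisha₅* does not c-command the anaphor → cannot bind it.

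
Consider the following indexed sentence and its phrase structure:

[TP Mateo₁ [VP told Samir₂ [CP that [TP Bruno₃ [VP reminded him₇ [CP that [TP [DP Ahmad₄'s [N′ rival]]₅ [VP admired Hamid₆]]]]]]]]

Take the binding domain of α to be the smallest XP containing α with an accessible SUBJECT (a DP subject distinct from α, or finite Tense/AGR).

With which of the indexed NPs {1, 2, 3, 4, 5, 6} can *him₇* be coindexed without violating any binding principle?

{1, 2}

*him* is a pronoun, so Principle B applies: it must be free in its binding domain.
Binding domain of *him₇*: the embedded TP, whose subject is Bruno₃.
*Mateo₁* c-commands the pronoun but from outside its binding domain, and is not c-commanded by it → coindexation permitted.
*Samir₂* c-commands the pronoun but from outside its binding domain, and is not c-commanded by it → coindexation permitted.
*Bruno₃* c-commands the pronoun within its binding domain → coindexation would violate Principle B.
*Ahmad₄*: the pronoun c-commands this R-expression → coindexation would violate Principle C on *Ahmad₄*.
*[Ahmad₄'s rival]₅*: the pronoun c-commands this R-expression → coindexation would violate Principle C on *[Ahmad₄'s rival]₅*.
*Hamid₆*: the pronoun c-commands this R-expression → coindexation would violate Principle C on *Hamid₆*.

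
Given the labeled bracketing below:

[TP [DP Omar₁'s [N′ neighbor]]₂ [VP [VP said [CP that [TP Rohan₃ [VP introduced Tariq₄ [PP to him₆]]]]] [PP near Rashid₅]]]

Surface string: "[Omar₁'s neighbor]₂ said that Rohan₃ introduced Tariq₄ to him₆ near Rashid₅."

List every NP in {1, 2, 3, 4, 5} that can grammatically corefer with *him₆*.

{1, 2, 5}

*him* is a pronoun, so Principle B applies: it must be free in its binding domain.
Binding domain of *him₆*: the embedded TP, whose subject is Rohan₃.
*Omar₁* and the pronoun do not c-command one another → neither Principle B nor Principle C is at stake; coindexation permitted.
*[Omar₁'s neighbor]₂* c-commands the pronoun but from outside its binding domain, and is not c-commanded by it → coindexation permitted.
*Rohan₃* c-commands the pronoun within its binding domain → coindexation would violate Principle B.
*Tariq₄* c-commands the pronoun within its binding domain → coindexation would violate Principle B.
*Rashid₅* and the pronoun do not c-command one another → neither Principle B nor Principle C is at stake; coindexation permitted.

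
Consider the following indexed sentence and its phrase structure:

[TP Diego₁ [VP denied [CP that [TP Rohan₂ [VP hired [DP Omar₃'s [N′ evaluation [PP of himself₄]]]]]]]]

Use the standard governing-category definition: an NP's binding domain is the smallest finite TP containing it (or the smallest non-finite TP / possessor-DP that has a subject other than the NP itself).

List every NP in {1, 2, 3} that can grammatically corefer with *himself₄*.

*himself* is an anaphor, so Principle A applies: it must be bound in its binding domain.
Binding domain of *himself₄*: the possessed DP, whose subject is Omar₃.
*Diego₁* c-commands the anaphor but is outside its binding domain → cannot satisfy Principle A.
*Rohan₂* c-commands the anaphor but is outside its binding domain → cannot satisfy Principle A.
*Omar₃* c-commands the anaphor within its binding domain → licit binder.

{3}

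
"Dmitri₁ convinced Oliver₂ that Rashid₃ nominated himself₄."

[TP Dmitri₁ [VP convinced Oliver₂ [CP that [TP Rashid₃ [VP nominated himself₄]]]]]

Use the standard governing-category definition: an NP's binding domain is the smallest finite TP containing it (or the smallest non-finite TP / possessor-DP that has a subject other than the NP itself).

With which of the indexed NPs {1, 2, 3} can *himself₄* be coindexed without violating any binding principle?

{3}

*himself* is an anaphor, so Principle A applies: it must be bound in its binding domain.
Binding domain of *himself₄*: the embedded TP, whose subject is Rashid₃.
*Dmitri₁* c-commands the anaphor but is outside its binding domain → cannot satisfy Principle A.
*Oliver₂* c-commands the anaphor but is outside its binding domain → cannot satisfy Principle A.
*Rashid₃* c-commands the anaphor within its binding domain → licit binder.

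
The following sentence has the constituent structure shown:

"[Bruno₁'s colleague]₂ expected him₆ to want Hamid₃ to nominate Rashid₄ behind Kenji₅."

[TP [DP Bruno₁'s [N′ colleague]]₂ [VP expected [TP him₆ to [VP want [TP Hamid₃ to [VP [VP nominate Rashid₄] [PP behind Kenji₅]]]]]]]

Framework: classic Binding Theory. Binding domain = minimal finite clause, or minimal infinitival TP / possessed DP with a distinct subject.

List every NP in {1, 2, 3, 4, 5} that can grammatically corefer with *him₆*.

*him* is a pronoun, so Principle B applies: it must be free in its binding domain.
Binding domain of *him₆*: the matrix TP, whose subject is [Bruno₁'s colleague]₂.
*Bruno₁* and the pronoun do not c-command one another → neither Principle B nor Principle C is at stake; coindexation permitted.
*[Bruno₁'s colleague]₂* c-commands the pronoun within its binding domain → coindexation would violate Principle B.
*Hamid₃*: the pronoun c-commands this R-expression → coindexation would violate Principle C on *Hamid₃*.
*Rashid₄*: the pronoun c-commands this R-expression → coindexation would violate Principle C on *Rashid₄*.
*Kenji₅*: the pronoun c-commands this R-expression → coindexation would violate Principle C on *Kenji₅*.

{1}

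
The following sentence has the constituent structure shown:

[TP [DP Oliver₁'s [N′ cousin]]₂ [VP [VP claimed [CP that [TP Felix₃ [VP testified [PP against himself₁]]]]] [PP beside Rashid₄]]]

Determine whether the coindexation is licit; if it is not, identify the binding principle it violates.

Principle A

The two coindexed NPs are *Oliver₁* and *himself₁*.
*himself₁* is an anaphor. Principle A requires it to be bound within its binding domain — the embedded TP, whose subject is Felix₃.
Within that domain it is c-commanded by *Felix₃*, which does not share its index.
*Oliver₁* does not c-command the anaphor at all.
The anaphor is unbound in its domain → Principle A violation.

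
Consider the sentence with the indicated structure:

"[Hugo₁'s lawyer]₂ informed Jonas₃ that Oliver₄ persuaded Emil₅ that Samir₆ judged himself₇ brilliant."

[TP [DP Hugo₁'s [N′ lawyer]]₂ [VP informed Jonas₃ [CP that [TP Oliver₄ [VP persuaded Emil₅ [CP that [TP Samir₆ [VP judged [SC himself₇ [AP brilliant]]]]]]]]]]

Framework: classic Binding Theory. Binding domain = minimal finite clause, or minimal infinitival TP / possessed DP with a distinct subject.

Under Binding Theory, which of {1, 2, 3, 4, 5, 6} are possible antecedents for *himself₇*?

{6}

*himself* is an anaphor, so Principle A applies: it must be bound in its binding domain.
Binding domain of *himself₇*: the embedded TP, whose subject is Samir₆.
*Hugo₁* does not c-command the anaphor → cannot bind it.
*[Hugo₁'s lawyer]₂* c-commands the anaphor but is outside its binding domain → cannot satisfy Principle A.
*Jonas₃* c-commands the anaphor but is outside its binding domain → cannot satisfy Principle A.
*Oliver₄* c-commands the anaphor but is outside its binding domain → cannot satisfy Principle A.
*Emil₅* c-commands the anaphor but is outside its binding domain → cannot satisfy Principle A.
*Samir₆* c-commands the anaphor within its binding domain → licit binder.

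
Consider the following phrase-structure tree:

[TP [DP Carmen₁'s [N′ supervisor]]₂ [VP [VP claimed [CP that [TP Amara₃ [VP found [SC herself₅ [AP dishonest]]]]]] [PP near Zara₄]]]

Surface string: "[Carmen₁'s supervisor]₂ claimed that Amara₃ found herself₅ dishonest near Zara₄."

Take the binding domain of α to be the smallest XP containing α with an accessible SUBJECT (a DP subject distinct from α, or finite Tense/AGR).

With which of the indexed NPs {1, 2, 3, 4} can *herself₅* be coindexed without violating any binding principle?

*herself* is an anaphor, so Principle A applies: it must be bound in its binding domain.
Binding domain of *herself₅*: the embedded TP, whose subject is Amara₃.
*Carmen₁* does not c-command the anaphor → cannot bind it.
*[Carmen₁'s supervisor]₂* c-commands the anaphor but is outside its binding domain → cannot satisfy Principle A.
*Amara₃* c-commands the anaphor within its binding domain → licit binder.
*Zara₄* does not c-command the anaphor → cannot bind it.

{3}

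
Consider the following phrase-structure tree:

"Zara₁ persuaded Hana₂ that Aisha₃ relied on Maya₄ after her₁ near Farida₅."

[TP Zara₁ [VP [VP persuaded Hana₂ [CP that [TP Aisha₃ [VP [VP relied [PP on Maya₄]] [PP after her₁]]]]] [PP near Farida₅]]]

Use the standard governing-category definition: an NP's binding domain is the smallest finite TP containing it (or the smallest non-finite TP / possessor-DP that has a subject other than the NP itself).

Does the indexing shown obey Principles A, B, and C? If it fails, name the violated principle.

grammatical

The two coindexed NPs are *Zara₁* and *her₁*.
*her₁* is a pronoun; its binding domain is the embedded TP, whose subject is Aisha₃. Within that domain it is c-commanded only by *Aisha₃*, which carries a different index — the pronoun is free locally, so Principle B holds.
*Zara₁* is an R-expression; *her₁* does not c-command it, and no other NP shares its index, so Principle C is satisfied.
All principles are respected.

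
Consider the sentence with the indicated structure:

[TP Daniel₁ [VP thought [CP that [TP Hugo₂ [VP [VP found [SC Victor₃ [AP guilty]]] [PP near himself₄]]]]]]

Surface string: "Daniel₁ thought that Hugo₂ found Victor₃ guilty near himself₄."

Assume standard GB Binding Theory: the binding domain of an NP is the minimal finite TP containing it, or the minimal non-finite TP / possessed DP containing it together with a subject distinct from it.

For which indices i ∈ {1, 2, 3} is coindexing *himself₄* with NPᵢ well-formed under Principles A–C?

*himself* is an anaphor, so Principle A applies: it must be bound in its binding domain.
Binding domain of *himself₄*: the embedded TP, whose subject is Hugo₂.
*Daniel₁* c-commands the anaphor but is outside its binding domain → cannot satisfy Principle A.
*Hugo₂* c-commands the anaphor within its binding domain → licit binder.
*Victor₃* does not c-command the anaphor → cannot bind it.

{2}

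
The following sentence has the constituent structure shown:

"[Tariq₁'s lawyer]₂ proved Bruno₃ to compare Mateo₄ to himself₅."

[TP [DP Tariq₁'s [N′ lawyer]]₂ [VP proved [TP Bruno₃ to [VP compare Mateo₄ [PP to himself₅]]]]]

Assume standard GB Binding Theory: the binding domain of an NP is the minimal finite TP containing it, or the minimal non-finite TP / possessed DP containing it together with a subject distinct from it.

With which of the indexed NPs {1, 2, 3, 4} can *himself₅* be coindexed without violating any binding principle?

*himself* is an anaphor, so Principle A applies: it must be bound in its binding domain.
Binding domain of *himself₅*: the embedded TP, whose subject is Bruno₃.
*Tariq₁* does not c-command the anaphor → cannot bind it.
*[Tariq₁'s lawyer]₂* c-commands the anaphor but is outside its binding domain → cannot satisfy Principle A.
*Bruno₃* c-commands the anaphor within its binding domain → licit binder.
*Mateo₄* c-commands the anaphor within its binding domain → licit binder.

{3, 4}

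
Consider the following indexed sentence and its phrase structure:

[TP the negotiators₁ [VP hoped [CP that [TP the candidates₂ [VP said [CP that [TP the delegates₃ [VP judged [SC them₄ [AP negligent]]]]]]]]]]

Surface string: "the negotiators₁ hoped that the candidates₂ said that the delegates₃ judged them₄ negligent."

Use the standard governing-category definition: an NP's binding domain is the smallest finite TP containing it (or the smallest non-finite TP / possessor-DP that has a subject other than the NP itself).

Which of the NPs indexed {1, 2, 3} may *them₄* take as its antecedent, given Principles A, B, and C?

{1, 2}

*them* is a pronoun, so Principle B applies: it must be free in its binding domain.
Binding domain of *them₄*: the embedded TP, whose subject is the delegates₃.
*the negotiators₁* c-commands the pronoun but from outside its binding domain, and is not c-commanded by it → coindexation permitted.
*the candidates₂* c-commands the pronoun but from outside its binding domain, and is not c-commanded by it → coindexation permitted.
*the delegates₃* c-commands the pronoun within its binding domain → coindexation would violate Principle B.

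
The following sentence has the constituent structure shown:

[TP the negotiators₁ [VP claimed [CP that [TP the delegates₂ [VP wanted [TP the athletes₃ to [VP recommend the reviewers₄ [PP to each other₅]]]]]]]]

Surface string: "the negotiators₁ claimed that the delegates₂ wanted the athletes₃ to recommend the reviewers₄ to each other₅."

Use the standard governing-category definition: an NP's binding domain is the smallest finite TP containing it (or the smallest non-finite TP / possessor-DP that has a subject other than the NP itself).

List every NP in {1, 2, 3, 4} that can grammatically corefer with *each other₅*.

*each other* is an anaphor, so Principle A applies: it must be bound in its binding domain.
Binding domain of *each other₅*: the embedded TP, whose subject is the athletes₃.
*the negotiators₁* c-commands the anaphor but is outside its binding domain → cannot satisfy Principle A.
*the delegates₂* c-commands the anaphor but is outside its binding domain → cannot satisfy Principle A.
*the athletes₃* c-commands the anaphor within its binding domain → licit binder.
*the reviewers₄* c-commands the anaphor within its binding domain → licit binder.

{3, 4}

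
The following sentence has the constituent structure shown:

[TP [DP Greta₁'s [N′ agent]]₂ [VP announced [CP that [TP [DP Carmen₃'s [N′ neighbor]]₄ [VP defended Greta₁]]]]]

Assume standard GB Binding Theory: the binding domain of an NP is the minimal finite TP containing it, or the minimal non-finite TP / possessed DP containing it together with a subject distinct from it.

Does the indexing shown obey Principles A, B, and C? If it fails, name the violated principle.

The two coindexed NPs are *Greta₁* and *Greta₁*.
*Greta₁* is an R-expression; no coindexed NP c-commands it, so Principle C holds.
*Greta₁* is an R-expression; *Greta₁* does not c-command it, and no other NP shares its index, so Principle C is satisfied.
All principles are respected.

grammatical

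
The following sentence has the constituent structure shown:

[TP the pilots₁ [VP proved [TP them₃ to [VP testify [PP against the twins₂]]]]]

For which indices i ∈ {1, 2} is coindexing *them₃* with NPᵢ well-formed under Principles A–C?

none

*them* is a pronoun, so Principle B applies: it must be free in its binding domain.
Binding domain of *them₃*: the matrix TP, whose subject is the pilots₁.
*the pilots₁* c-commands the pronoun within its binding domain → coindexation would violate Principle B.
*the twins₂*: the pronoun c-commands this R-expression → coindexation would violate Principle C on *the twins₂*.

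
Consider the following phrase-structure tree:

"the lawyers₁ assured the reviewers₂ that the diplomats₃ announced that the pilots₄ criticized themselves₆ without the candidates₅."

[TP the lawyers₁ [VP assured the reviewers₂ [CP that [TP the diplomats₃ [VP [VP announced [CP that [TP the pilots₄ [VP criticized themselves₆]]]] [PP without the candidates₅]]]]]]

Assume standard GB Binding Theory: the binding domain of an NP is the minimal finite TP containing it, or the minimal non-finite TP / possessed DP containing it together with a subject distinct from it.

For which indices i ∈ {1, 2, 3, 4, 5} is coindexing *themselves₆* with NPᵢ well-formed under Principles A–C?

*themselves* is an anaphor, so Principle A applies: it must be bound in its binding domain.
Binding domain of *themselves₆*: the embedded TP, whose subject is the pilots₄.
*the lawyers₁* c-commands the anaphor but is outside its binding domain → cannot satisfy Principle A.
*the reviewers₂* c-commands the anaphor but is outside its binding domain → cannot satisfy Principle A.
*the diplomats₃* c-commands the anaphor but is outside its binding domain → cannot satisfy Principle A.
*the pilots₄* c-commands the anaphor within its binding domain → licit binder.
*the candidates₅* does not c-command the anaphor → cannot bind it.

{4}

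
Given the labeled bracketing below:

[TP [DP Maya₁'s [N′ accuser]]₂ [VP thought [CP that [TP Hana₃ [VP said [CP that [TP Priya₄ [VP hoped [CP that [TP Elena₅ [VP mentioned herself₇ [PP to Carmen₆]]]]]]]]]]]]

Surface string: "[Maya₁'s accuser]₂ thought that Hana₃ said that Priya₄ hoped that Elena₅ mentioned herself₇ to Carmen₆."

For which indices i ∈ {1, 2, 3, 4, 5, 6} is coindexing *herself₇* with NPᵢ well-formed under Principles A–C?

*herself* is an anaphor, so Principle A applies: it must be bound in its binding domain.
Binding domain of *herself₇*: the embedded TP, whose subject is Elena₅.
*Maya₁* does not c-command the anaphor → cannot bind it.
*[Maya₁'s accuser]₂* c-commands the anaphor but is outside its binding domain → cannot satisfy Principle A.
*Hana₃* c-commands the anaphor but is outside its binding domain → cannot satisfy Principle A.
*Priya₄* c-commands the anaphor but is outside its binding domain → cannot satisfy Principle A.
*Elena₅* c-commands the anaphor within its binding domain → licit binder.
*Carmen₆* does not c-command the anaphor → cannot bind it.

{5}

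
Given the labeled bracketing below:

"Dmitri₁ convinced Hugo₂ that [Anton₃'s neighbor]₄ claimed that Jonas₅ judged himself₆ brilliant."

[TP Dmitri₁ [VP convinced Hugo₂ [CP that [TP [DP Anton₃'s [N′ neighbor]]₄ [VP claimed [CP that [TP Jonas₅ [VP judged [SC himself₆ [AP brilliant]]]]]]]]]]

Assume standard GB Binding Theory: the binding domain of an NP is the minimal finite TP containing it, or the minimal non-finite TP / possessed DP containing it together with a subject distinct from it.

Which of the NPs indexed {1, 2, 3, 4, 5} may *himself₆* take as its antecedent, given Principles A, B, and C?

*himself* is an anaphor, so Principle A applies: it must be bound in its binding domain.
Binding domain of *himself₆*: the embedded TP, whose subject is Jonas₅.
*Dmitri₁* c-commands the anaphor but is outside its binding domain → cannot satisfy Principle A.
*Hugo₂* c-commands the anaphor but is outside its binding domain → cannot satisfy Principle A.
*Anton₃* does not c-command the anaphor → cannot bind it.
*[Anton₃'s neighbor]₄* c-commands the anaphor but is outside its binding domain → cannot satisfy Principle A.
*Jonas₅* c-commands the anaphor within its binding domain → licit binder.

{5}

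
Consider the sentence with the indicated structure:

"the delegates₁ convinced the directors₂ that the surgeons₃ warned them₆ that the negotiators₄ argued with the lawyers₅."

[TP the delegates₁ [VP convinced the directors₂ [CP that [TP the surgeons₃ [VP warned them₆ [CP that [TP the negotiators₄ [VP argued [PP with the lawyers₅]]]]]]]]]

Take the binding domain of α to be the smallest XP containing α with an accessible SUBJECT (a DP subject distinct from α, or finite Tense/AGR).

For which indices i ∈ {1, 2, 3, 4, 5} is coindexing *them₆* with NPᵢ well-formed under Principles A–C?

{1, 2}

*them* is a pronoun, so Principle B applies: it must be free in its binding domain.
Binding domain of *them₆*: the embedded TP, whose subject is the surgeons₃.
*the delegates₁* c-commands the pronoun but from outside its binding domain, and is not c-commanded by it → coindexation permitted.
*the directors₂* c-commands the pronoun but from outside its binding domain, and is not c-commanded by it → coindexation permitted.
*the surgeons₃* c-commands the pronoun within its binding domain → coindexation would violate Principle B.
*the negotiators₄*: the pronoun c-commands this R-expression → coindexation would violate Principle C on *the negotiators₄*.
*the lawyers₅*: the pronoun c-commands this R-expression → coindexation would violate Principle C on *the lawyers₅*.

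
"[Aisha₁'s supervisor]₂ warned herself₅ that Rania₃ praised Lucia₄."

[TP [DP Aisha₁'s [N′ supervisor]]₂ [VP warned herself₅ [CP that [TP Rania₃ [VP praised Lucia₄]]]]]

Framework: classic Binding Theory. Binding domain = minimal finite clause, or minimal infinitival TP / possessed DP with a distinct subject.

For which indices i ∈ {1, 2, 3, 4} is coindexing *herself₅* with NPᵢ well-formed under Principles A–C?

*herself* is an anaphor, so Principle A applies: it must be bound in its binding domain.
Binding domain of *herself₅*: the matrix TP, whose subject is [Aisha₁'s supervisor]₂.
*Aisha₁* does not c-command the anaphor → cannot bind it.
*[Aisha₁'s supervisor]₂* c-commands the anaphor within its binding domain → licit binder.
*Rania₃* does not c-command the anaphor → cannot bind it.
*Lucia₄* does not c-command the anaphor → cannot bind it.

{2}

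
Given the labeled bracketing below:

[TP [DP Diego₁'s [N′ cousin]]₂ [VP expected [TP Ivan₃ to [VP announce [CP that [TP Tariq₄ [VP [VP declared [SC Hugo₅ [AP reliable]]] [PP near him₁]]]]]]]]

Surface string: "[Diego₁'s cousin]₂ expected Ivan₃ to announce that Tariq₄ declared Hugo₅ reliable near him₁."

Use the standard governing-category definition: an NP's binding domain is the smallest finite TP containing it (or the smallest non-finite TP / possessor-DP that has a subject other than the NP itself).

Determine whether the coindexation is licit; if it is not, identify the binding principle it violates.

The two coindexed NPs are *Diego₁* and *him₁*.
*him₁* is a pronoun; its binding domain is the embedded TP, whose subject is Tariq₄. Within that domain it is c-commanded only by *Tariq₄*, which carries a different index — the pronoun is free locally, so Principle B holds.
*Diego₁* is an R-expression; *him₁* does not c-command it, and no other NP shares its index, so Principle C is satisfied.
All principles are respected.

grammatical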